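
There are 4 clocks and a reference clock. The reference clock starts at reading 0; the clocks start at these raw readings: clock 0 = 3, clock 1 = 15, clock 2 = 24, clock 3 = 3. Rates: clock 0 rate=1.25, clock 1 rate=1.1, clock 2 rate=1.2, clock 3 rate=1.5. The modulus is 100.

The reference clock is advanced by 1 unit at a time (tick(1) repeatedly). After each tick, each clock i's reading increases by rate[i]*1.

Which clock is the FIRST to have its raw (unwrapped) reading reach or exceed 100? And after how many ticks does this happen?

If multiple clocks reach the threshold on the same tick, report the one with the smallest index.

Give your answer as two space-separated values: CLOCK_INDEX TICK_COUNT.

Answer: 2 64

Derivation:
clock 0: start=3, rate=1.25, needs 100-3 = 97; ticks = ceil(97/1.25) = ceil(77.6000) = 78; reading at tick 78 = 3 + 1.25*78 = 100.5000
clock 1: start=15, rate=1.1, needs 100-15 = 85; ticks = ceil(85/1.1) = ceil(77.2727) = 78; reading at tick 78 = 15 + 1.1*78 = 100.8000
clock 2: start=24, rate=1.2, needs 100-24 = 76; ticks = ceil(76/1.2) = ceil(63.3333) = 64; reading at tick 64 = 24 + 1.2*64 = 100.8000
clock 3: start=3, rate=1.5, needs 100-3 = 97; ticks = ceil(97/1.5) = ceil(64.6667) = 65; reading at tick 65 = 3 + 1.5*65 = 100.5000
Minimum tick count = 64; winners = [2]; smallest index = 2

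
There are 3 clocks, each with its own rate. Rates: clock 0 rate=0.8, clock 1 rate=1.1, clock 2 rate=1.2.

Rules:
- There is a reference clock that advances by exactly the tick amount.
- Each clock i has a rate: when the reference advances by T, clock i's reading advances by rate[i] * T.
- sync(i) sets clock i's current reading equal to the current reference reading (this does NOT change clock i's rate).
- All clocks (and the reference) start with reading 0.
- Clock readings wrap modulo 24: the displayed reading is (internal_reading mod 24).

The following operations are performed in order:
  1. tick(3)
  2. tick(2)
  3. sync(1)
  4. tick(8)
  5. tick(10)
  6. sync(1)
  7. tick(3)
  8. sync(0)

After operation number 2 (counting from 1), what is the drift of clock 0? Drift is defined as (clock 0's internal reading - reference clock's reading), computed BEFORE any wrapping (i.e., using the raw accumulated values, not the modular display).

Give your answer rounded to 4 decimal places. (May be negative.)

Answer: -1.0000

Derivation:
After op 1 tick(3): ref=3.0000 raw=[2.4000 3.3000 3.6000]
After op 2 tick(2): ref=5.0000 raw=[4.0000 5.5000 6.0000]
Drift of clock 0 after op 2: 4.0000 - 5.0000 = -1.0000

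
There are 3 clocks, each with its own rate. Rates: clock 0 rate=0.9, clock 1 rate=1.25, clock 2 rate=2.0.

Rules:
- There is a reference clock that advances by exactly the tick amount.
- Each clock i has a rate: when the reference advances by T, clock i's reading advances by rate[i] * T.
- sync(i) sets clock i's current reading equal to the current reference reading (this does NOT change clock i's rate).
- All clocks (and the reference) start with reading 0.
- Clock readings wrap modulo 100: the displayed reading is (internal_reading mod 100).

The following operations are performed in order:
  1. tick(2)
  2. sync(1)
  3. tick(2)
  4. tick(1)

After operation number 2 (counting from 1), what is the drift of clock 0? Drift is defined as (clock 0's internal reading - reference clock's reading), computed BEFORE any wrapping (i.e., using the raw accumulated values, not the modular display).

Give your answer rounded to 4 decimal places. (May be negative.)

After op 1 tick(2): ref=2.0000 raw=[1.8000 2.5000 4.0000]
After op 2 sync(1): ref=2.0000 raw=[1.8000 2.0000 4.0000]
Drift of clock 0 after op 2: 1.8000 - 2.0000 = -0.2000

Answer: -0.2000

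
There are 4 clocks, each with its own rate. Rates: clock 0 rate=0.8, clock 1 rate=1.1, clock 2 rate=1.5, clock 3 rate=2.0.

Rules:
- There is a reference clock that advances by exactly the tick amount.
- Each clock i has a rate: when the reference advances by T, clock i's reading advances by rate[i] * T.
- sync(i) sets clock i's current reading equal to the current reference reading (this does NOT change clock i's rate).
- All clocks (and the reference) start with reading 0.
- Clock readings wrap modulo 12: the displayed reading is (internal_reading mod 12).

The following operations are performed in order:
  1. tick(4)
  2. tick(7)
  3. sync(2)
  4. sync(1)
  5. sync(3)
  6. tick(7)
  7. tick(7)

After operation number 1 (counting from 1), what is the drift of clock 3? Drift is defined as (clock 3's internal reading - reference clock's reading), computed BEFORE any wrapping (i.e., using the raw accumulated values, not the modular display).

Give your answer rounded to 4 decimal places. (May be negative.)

Answer: 4.0000

Derivation:
After op 1 tick(4): ref=4.0000 raw=[3.2000 4.4000 6.0000 8.0000]
Drift of clock 3 after op 1: 8.0000 - 4.0000 = 4.0000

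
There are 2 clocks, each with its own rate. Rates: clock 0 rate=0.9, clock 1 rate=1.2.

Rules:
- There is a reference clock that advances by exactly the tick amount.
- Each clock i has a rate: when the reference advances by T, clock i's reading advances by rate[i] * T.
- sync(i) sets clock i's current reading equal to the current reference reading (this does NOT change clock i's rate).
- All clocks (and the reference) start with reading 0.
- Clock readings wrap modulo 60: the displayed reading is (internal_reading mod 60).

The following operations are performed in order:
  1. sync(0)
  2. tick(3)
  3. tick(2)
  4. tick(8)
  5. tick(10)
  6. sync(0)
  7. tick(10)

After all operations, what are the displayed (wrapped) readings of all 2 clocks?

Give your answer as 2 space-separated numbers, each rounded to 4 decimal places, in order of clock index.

Answer: 32.0000 39.6000

Derivation:
After op 1 sync(0): ref=0.0000 raw=[0.0000 0.0000]
After op 2 tick(3): ref=3.0000 raw=[2.7000 3.6000]
After op 3 tick(2): ref=5.0000 raw=[4.5000 6.0000]
After op 4 tick(8): ref=13.0000 raw=[11.7000 15.6000]
After op 5 tick(10): ref=23.0000 raw=[20.7000 27.6000]
After op 6 sync(0): ref=23.0000 raw=[23.0000 27.6000]
After op 7 tick(10): ref=33.0000 raw=[32.0000 39.6000]
Wrap final raw readings (mod 60): 32.0000 mod 60 = 32.0000; 39.6000 mod 60 = 39.6000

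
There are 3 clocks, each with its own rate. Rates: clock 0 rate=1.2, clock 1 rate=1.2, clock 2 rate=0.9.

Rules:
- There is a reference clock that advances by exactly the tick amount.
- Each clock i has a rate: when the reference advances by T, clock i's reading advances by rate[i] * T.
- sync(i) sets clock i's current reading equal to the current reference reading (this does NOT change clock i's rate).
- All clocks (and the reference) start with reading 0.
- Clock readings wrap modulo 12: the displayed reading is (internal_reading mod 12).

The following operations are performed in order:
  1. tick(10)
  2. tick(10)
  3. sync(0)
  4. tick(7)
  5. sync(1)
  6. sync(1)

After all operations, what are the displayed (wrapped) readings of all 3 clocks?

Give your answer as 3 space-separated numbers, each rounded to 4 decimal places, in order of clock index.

Answer: 4.4000 3.0000 0.3000

Derivation:
After op 1 tick(10): ref=10.0000 raw=[12.0000 12.0000 9.0000]
After op 2 tick(10): ref=20.0000 raw=[24.0000 24.0000 18.0000]
After op 3 sync(0): ref=20.0000 raw=[20.0000 24.0000 18.0000]
After op 4 tick(7): ref=27.0000 raw=[28.4000 32.4000 24.3000]
After op 5 sync(1): ref=27.0000 raw=[28.4000 27.0000 24.3000]
After op 6 sync(1): ref=27.0000 raw=[28.4000 27.0000 24.3000]
Wrap final raw readings (mod 12): 28.4000 mod 12 = 4.4000; 27.0000 mod 12 = 3.0000; 24.3000 mod 12 = 0.3000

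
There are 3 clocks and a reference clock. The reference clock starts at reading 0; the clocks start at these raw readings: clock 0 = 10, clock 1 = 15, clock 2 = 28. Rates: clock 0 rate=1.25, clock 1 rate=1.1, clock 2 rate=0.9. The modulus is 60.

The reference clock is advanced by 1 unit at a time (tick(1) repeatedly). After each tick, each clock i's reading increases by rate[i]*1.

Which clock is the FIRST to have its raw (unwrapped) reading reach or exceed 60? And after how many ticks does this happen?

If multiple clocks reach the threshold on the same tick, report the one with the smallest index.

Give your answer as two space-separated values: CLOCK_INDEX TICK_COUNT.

Answer: 2 36

Derivation:
clock 0: start=10, rate=1.25, needs 60-10 = 50; ticks = ceil(50/1.25) = ceil(40.0000) = 40; reading at tick 40 = 10 + 1.25*40 = 60.0000
clock 1: start=15, rate=1.1, needs 60-15 = 45; ticks = ceil(45/1.1) = ceil(40.9091) = 41; reading at tick 41 = 15 + 1.1*41 = 60.1000
clock 2: start=28, rate=0.9, needs 60-28 = 32; ticks = ceil(32/0.9) = ceil(35.5556) = 36; reading at tick 36 = 28 + 0.9*36 = 60.4000
Minimum tick count = 36; winners = [2]; smallest index = 2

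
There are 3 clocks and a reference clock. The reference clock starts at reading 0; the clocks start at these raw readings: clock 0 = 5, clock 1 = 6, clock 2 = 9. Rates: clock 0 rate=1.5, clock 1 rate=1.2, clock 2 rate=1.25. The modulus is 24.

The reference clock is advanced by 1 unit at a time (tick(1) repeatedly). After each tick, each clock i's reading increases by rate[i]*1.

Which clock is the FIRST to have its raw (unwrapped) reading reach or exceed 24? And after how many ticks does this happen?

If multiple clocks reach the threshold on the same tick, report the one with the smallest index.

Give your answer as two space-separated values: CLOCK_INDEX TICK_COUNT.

clock 0: start=5, rate=1.5, needs 24-5 = 19; ticks = ceil(19/1.5) = ceil(12.6667) = 13; reading at tick 13 = 5 + 1.5*13 = 24.5000
clock 1: start=6, rate=1.2, needs 24-6 = 18; ticks = ceil(18/1.2) = ceil(15.0000) = 15; reading at tick 15 = 6 + 1.2*15 = 24.0000
clock 2: start=9, rate=1.25, needs 24-9 = 15; ticks = ceil(15/1.25) = ceil(12.0000) = 12; reading at tick 12 = 9 + 1.25*12 = 24.0000
Minimum tick count = 12; winners = [2]; smallest index = 2

Answer: 2 12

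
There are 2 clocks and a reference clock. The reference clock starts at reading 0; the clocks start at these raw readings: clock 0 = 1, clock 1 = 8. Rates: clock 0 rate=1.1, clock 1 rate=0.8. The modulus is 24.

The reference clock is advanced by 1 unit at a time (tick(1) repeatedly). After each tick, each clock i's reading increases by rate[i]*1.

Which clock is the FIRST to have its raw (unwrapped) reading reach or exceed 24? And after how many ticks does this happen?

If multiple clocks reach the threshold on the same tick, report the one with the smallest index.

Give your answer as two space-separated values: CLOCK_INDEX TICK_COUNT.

Answer: 1 20

Derivation:
clock 0: start=1, rate=1.1, needs 24-1 = 23; ticks = ceil(23/1.1) = ceil(20.9091) = 21; reading at tick 21 = 1 + 1.1*21 = 24.1000
clock 1: start=8, rate=0.8, needs 24-8 = 16; ticks = ceil(16/0.8) = ceil(20.0000) = 20; reading at tick 20 = 8 + 0.8*20 = 24.0000
Minimum tick count = 20; winners = [1]; smallest index = 1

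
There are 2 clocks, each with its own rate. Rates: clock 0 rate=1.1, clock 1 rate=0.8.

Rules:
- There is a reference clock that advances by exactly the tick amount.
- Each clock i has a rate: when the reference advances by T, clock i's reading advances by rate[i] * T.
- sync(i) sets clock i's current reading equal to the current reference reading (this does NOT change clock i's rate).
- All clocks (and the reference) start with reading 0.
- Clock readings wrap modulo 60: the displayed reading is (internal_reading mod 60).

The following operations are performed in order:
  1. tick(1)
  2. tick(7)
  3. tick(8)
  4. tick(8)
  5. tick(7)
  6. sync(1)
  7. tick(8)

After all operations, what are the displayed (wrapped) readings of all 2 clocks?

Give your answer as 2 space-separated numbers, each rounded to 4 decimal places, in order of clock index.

Answer: 42.9000 37.4000

Derivation:
After op 1 tick(1): ref=1.0000 raw=[1.1000 0.8000]
After op 2 tick(7): ref=8.0000 raw=[8.8000 6.4000]
After op 3 tick(8): ref=16.0000 raw=[17.6000 12.8000]
After op 4 tick(8): ref=24.0000 raw=[26.4000 19.2000]
After op 5 tick(7): ref=31.0000 raw=[34.1000 24.8000]
After op 6 sync(1): ref=31.0000 raw=[34.1000 31.0000]
After op 7 tick(8): ref=39.0000 raw=[42.9000 37.4000]
Wrap final raw readings (mod 60): 42.9000 mod 60 = 42.9000; 37.4000 mod 60 = 37.4000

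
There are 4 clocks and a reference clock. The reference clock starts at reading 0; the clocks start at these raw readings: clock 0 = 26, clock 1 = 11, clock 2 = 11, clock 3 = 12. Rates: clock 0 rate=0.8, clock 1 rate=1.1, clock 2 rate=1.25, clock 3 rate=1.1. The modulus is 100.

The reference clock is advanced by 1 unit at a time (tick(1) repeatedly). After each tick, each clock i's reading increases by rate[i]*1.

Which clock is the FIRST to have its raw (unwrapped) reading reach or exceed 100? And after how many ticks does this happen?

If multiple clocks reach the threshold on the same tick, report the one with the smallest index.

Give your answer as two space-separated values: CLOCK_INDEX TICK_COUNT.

clock 0: start=26, rate=0.8, needs 100-26 = 74; ticks = ceil(74/0.8) = ceil(92.5000) = 93; reading at tick 93 = 26 + 0.8*93 = 100.4000
clock 1: start=11, rate=1.1, needs 100-11 = 89; ticks = ceil(89/1.1) = ceil(80.9091) = 81; reading at tick 81 = 11 + 1.1*81 = 100.1000
clock 2: start=11, rate=1.25, needs 100-11 = 89; ticks = ceil(89/1.25) = ceil(71.2000) = 72; reading at tick 72 = 11 + 1.25*72 = 101.0000
clock 3: start=12, rate=1.1, needs 100-12 = 88; ticks = ceil(88/1.1) = ceil(80.0000) = 80; reading at tick 80 = 12 + 1.1*80 = 100.0000
Minimum tick count = 72; winners = [2]; smallest index = 2

Answer: 2 72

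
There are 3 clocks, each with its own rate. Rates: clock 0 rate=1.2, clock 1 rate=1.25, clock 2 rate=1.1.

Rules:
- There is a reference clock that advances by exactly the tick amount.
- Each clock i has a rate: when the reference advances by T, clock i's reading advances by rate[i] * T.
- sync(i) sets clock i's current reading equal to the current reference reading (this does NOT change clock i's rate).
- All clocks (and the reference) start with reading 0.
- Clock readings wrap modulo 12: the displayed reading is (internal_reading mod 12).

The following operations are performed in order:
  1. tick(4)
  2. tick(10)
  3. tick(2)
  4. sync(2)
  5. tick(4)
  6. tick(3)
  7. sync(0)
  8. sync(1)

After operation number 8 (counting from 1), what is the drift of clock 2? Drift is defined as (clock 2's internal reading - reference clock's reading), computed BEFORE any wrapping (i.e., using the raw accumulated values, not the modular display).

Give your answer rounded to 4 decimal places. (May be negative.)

Answer: 0.7000

Derivation:
After op 1 tick(4): ref=4.0000 raw=[4.8000 5.0000 4.4000]
After op 2 tick(10): ref=14.0000 raw=[16.8000 17.5000 15.4000]
After op 3 tick(2): ref=16.0000 raw=[19.2000 20.0000 17.6000]
After op 4 sync(2): ref=16.0000 raw=[19.2000 20.0000 16.0000]
After op 5 tick(4): ref=20.0000 raw=[24.0000 25.0000 20.4000]
After op 6 tick(3): ref=23.0000 raw=[27.6000 28.7500 23.7000]
After op 7 sync(0): ref=23.0000 raw=[23.0000 28.7500 23.7000]
After op 8 sync(1): ref=23.0000 raw=[23.0000 23.0000 23.7000]
Drift of clock 2 after op 8: 23.7000 - 23.0000 = 0.7000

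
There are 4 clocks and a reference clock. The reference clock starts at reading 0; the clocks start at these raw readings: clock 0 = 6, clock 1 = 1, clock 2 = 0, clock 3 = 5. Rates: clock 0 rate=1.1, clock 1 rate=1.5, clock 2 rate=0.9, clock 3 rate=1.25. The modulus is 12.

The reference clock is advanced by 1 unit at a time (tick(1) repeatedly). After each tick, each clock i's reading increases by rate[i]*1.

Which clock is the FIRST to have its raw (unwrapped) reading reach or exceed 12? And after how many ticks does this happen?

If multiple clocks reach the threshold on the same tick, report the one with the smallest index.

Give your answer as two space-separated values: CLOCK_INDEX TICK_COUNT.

clock 0: start=6, rate=1.1, needs 12-6 = 6; ticks = ceil(6/1.1) = ceil(5.4545) = 6; reading at tick 6 = 6 + 1.1*6 = 12.6000
clock 1: start=1, rate=1.5, needs 12-1 = 11; ticks = ceil(11/1.5) = ceil(7.3333) = 8; reading at tick 8 = 1 + 1.5*8 = 13.0000
clock 2: start=0, rate=0.9, needs 12-0 = 12; ticks = ceil(12/0.9) = ceil(13.3333) = 14; reading at tick 14 = 0 + 0.9*14 = 12.6000
clock 3: start=5, rate=1.25, needs 12-5 = 7; ticks = ceil(7/1.25) = ceil(5.6000) = 6; reading at tick 6 = 5 + 1.25*6 = 12.5000
Minimum tick count = 6; winners = [0, 3]; smallest index = 0

Answer: 0 6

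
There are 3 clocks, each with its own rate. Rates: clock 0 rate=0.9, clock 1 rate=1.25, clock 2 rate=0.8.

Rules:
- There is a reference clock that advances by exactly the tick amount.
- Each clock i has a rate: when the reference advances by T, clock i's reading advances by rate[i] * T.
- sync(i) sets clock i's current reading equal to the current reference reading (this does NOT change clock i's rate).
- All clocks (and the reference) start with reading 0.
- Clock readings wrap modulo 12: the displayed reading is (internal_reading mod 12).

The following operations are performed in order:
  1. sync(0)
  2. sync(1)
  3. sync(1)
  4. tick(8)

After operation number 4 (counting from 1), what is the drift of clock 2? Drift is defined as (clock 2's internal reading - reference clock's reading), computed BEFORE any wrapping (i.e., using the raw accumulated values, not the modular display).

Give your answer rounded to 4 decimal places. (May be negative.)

Answer: -1.6000

Derivation:
After op 1 sync(0): ref=0.0000 raw=[0.0000 0.0000 0.0000]
After op 2 sync(1): ref=0.0000 raw=[0.0000 0.0000 0.0000]
After op 3 sync(1): ref=0.0000 raw=[0.0000 0.0000 0.0000]
After op 4 tick(8): ref=8.0000 raw=[7.2000 10.0000 6.4000]
Drift of clock 2 after op 4: 6.4000 - 8.0000 = -1.6000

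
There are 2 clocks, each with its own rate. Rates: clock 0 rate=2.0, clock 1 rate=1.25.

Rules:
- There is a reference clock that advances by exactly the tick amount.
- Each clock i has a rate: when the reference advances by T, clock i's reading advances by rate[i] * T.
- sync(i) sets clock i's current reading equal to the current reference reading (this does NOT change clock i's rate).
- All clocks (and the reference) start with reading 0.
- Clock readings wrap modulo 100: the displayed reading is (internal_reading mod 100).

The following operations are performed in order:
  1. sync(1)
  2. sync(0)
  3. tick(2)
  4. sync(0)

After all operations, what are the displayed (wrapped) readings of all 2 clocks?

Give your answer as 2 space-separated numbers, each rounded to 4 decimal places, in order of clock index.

After op 1 sync(1): ref=0.0000 raw=[0.0000 0.0000]
After op 2 sync(0): ref=0.0000 raw=[0.0000 0.0000]
After op 3 tick(2): ref=2.0000 raw=[4.0000 2.5000]
After op 4 sync(0): ref=2.0000 raw=[2.0000 2.5000]
Wrap final raw readings (mod 100): 2.0000 mod 100 = 2.0000; 2.5000 mod 100 = 2.5000

Answer: 2.0000 2.5000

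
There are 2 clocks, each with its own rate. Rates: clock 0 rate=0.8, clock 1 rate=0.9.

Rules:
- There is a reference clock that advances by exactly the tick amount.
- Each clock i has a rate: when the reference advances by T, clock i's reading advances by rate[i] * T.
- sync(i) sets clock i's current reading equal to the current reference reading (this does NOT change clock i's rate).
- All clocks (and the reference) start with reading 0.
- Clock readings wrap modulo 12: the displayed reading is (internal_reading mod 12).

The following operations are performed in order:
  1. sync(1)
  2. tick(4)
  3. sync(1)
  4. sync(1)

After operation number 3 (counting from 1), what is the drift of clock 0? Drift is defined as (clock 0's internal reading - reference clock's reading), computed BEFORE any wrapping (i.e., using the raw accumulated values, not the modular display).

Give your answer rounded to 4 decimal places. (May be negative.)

Answer: -0.8000

Derivation:
After op 1 sync(1): ref=0.0000 raw=[0.0000 0.0000]
After op 2 tick(4): ref=4.0000 raw=[3.2000 3.6000]
After op 3 sync(1): ref=4.0000 raw=[3.2000 4.0000]
Drift of clock 0 after op 3: 3.2000 - 4.0000 = -0.8000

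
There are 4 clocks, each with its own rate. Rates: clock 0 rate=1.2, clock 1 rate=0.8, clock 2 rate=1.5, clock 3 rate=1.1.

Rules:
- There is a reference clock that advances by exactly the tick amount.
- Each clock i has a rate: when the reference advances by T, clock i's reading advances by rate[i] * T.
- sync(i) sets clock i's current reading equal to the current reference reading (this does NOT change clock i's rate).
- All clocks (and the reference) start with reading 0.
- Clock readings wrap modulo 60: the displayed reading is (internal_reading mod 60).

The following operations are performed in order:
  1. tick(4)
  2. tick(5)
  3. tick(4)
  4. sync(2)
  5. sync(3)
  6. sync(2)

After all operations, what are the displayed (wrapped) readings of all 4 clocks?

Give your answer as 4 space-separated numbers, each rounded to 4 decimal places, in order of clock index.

After op 1 tick(4): ref=4.0000 raw=[4.8000 3.2000 6.0000 4.4000]
After op 2 tick(5): ref=9.0000 raw=[10.8000 7.2000 13.5000 9.9000]
After op 3 tick(4): ref=13.0000 raw=[15.6000 10.4000 19.5000 14.3000]
After op 4 sync(2): ref=13.0000 raw=[15.6000 10.4000 13.0000 14.3000]
After op 5 sync(3): ref=13.0000 raw=[15.6000 10.4000 13.0000 13.0000]
After op 6 sync(2): ref=13.0000 raw=[15.6000 10.4000 13.0000 13.0000]
Wrap final raw readings (mod 60): 15.6000 mod 60 = 15.6000; 10.4000 mod 60 = 10.4000; 13.0000 mod 60 = 13.0000; 13.0000 mod 60 = 13.0000

Answer: 15.6000 10.4000 13.0000 13.0000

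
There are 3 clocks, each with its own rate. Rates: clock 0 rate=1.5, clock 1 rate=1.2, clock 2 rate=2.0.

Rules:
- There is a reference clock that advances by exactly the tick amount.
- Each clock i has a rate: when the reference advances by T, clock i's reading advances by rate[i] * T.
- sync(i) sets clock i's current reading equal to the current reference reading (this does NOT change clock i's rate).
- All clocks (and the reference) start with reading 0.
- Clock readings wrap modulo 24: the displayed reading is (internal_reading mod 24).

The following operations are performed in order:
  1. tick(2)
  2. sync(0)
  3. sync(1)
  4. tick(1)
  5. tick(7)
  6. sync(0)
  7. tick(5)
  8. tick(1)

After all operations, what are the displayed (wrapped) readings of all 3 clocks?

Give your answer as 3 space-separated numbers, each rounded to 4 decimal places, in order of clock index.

After op 1 tick(2): ref=2.0000 raw=[3.0000 2.4000 4.0000]
After op 2 sync(0): ref=2.0000 raw=[2.0000 2.4000 4.0000]
After op 3 sync(1): ref=2.0000 raw=[2.0000 2.0000 4.0000]
After op 4 tick(1): ref=3.0000 raw=[3.5000 3.2000 6.0000]
After op 5 tick(7): ref=10.0000 raw=[14.0000 11.6000 20.0000]
After op 6 sync(0): ref=10.0000 raw=[10.0000 11.6000 20.0000]
After op 7 tick(5): ref=15.0000 raw=[17.5000 17.6000 30.0000]
After op 8 tick(1): ref=16.0000 raw=[19.0000 18.8000 32.0000]
Wrap final raw readings (mod 24): 19.0000 mod 24 = 19.0000; 18.8000 mod 24 = 18.8000; 32.0000 mod 24 = 8.0000

Answer: 19.0000 18.8000 8.0000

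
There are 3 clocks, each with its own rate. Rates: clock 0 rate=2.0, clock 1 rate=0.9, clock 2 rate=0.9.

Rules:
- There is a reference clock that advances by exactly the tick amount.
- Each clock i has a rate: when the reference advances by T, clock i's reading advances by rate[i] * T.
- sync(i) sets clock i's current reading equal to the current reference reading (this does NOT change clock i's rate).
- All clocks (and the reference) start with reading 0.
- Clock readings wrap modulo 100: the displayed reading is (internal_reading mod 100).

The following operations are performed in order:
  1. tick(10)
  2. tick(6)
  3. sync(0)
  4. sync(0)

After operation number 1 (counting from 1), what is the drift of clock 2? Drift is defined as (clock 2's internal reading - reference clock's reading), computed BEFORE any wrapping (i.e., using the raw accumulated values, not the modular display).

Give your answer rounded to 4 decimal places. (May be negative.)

Answer: -1.0000

Derivation:
After op 1 tick(10): ref=10.0000 raw=[20.0000 9.0000 9.0000]
Drift of clock 2 after op 1: 9.0000 - 10.0000 = -1.0000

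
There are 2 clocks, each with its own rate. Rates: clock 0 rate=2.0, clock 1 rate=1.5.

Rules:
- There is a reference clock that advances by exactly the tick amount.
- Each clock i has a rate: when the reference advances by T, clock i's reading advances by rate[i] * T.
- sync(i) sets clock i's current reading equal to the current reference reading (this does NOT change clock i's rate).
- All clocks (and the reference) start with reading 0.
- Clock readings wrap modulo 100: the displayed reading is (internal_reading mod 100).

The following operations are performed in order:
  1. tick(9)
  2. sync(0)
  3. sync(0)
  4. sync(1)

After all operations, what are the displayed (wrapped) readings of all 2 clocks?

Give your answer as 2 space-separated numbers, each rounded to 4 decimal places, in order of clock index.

After op 1 tick(9): ref=9.0000 raw=[18.0000 13.5000]
After op 2 sync(0): ref=9.0000 raw=[9.0000 13.5000]
After op 3 sync(0): ref=9.0000 raw=[9.0000 13.5000]
After op 4 sync(1): ref=9.0000 raw=[9.0000 9.0000]
Wrap final raw readings (mod 100): 9.0000 mod 100 = 9.0000; 9.0000 mod 100 = 9.0000

Answer: 9.0000 9.0000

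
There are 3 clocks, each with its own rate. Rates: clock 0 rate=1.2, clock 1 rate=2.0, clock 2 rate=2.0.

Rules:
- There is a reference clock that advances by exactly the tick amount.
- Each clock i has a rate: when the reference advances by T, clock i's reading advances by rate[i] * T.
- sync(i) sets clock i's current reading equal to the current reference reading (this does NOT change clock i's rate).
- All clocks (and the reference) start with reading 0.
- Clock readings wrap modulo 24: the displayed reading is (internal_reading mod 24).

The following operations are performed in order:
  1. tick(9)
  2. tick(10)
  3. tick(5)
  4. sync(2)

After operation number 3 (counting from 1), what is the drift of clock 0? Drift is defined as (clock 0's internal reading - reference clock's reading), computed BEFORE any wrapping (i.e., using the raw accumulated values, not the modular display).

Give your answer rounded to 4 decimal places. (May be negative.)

Answer: 4.8000

Derivation:
After op 1 tick(9): ref=9.0000 raw=[10.8000 18.0000 18.0000]
After op 2 tick(10): ref=19.0000 raw=[22.8000 38.0000 38.0000]
After op 3 tick(5): ref=24.0000 raw=[28.8000 48.0000 48.0000]
Drift of clock 0 after op 3: 28.8000 - 24.0000 = 4.8000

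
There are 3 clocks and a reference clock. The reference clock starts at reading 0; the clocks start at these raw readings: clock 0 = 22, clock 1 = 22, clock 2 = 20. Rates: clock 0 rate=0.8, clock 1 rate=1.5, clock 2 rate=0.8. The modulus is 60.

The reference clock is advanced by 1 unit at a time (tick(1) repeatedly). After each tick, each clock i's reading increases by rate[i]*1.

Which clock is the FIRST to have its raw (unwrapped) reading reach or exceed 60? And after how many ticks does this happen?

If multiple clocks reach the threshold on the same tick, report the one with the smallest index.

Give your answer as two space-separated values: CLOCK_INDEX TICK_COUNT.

Answer: 1 26

Derivation:
clock 0: start=22, rate=0.8, needs 60-22 = 38; ticks = ceil(38/0.8) = ceil(47.5000) = 48; reading at tick 48 = 22 + 0.8*48 = 60.4000
clock 1: start=22, rate=1.5, needs 60-22 = 38; ticks = ceil(38/1.5) = ceil(25.3333) = 26; reading at tick 26 = 22 + 1.5*26 = 61.0000
clock 2: start=20, rate=0.8, needs 60-20 = 40; ticks = ceil(40/0.8) = ceil(50.0000) = 50; reading at tick 50 = 20 + 0.8*50 = 60.0000
Minimum tick count = 26; winners = [1]; smallest index = 1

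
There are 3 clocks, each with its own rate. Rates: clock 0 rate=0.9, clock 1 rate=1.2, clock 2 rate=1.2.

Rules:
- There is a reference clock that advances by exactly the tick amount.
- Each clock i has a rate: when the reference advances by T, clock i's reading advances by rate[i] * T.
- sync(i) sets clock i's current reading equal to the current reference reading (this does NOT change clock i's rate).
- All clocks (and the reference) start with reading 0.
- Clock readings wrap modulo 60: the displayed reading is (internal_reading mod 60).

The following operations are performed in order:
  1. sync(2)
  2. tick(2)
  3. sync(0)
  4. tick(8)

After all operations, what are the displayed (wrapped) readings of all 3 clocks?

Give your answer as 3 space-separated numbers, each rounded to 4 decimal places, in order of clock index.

Answer: 9.2000 12.0000 12.0000

Derivation:
After op 1 sync(2): ref=0.0000 raw=[0.0000 0.0000 0.0000]
After op 2 tick(2): ref=2.0000 raw=[1.8000 2.4000 2.4000]
After op 3 sync(0): ref=2.0000 raw=[2.0000 2.4000 2.4000]
After op 4 tick(8): ref=10.0000 raw=[9.2000 12.0000 12.0000]
Wrap final raw readings (mod 60): 9.2000 mod 60 = 9.2000; 12.0000 mod 60 = 12.0000; 12.0000 mod 60 = 12.0000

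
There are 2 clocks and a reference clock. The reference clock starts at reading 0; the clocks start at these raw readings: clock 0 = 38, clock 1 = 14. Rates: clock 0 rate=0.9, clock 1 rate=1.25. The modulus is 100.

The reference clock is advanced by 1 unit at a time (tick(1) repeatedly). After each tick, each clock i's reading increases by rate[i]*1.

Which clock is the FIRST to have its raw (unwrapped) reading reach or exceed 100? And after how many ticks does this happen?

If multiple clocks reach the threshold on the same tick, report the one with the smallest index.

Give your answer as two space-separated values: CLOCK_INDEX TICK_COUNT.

clock 0: start=38, rate=0.9, needs 100-38 = 62; ticks = ceil(62/0.9) = ceil(68.8889) = 69; reading at tick 69 = 38 + 0.9*69 = 100.1000
clock 1: start=14, rate=1.25, needs 100-14 = 86; ticks = ceil(86/1.25) = ceil(68.8000) = 69; reading at tick 69 = 14 + 1.25*69 = 100.2500
Minimum tick count = 69; winners = [0, 1]; smallest index = 0

Answer: 0 69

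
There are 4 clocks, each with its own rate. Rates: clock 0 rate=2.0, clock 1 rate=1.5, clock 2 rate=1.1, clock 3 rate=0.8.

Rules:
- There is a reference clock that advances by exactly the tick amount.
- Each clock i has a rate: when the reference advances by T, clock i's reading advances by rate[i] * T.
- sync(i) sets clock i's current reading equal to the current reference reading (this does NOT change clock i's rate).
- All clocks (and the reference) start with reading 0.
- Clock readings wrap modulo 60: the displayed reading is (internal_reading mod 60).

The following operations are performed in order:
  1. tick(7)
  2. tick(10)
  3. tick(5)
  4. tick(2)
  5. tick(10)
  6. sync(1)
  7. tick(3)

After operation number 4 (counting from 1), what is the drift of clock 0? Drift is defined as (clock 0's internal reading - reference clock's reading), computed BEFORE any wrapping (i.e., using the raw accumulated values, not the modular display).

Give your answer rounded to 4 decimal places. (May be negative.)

Answer: 24.0000

Derivation:
After op 1 tick(7): ref=7.0000 raw=[14.0000 10.5000 7.7000 5.6000]
After op 2 tick(10): ref=17.0000 raw=[34.0000 25.5000 18.7000 13.6000]
After op 3 tick(5): ref=22.0000 raw=[44.0000 33.0000 24.2000 17.6000]
After op 4 tick(2): ref=24.0000 raw=[48.0000 36.0000 26.4000 19.2000]
Drift of clock 0 after op 4: 48.0000 - 24.0000 = 24.0000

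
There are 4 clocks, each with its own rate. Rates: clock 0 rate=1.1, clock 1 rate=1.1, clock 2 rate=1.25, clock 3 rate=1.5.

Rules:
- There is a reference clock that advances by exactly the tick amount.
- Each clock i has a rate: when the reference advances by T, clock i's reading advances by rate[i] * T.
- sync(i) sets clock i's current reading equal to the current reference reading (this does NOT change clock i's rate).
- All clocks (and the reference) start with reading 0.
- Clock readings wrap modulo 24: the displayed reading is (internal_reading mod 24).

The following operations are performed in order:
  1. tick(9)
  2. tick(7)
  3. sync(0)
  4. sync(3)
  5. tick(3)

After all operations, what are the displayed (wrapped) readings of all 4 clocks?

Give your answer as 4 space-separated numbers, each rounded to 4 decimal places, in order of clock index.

Answer: 19.3000 20.9000 23.7500 20.5000

Derivation:
After op 1 tick(9): ref=9.0000 raw=[9.9000 9.9000 11.2500 13.5000]
After op 2 tick(7): ref=16.0000 raw=[17.6000 17.6000 20.0000 24.0000]
After op 3 sync(0): ref=16.0000 raw=[16.0000 17.6000 20.0000 24.0000]
After op 4 sync(3): ref=16.0000 raw=[16.0000 17.6000 20.0000 16.0000]
After op 5 tick(3): ref=19.0000 raw=[19.3000 20.9000 23.7500 20.5000]
Wrap final raw readings (mod 24): 19.3000 mod 24 = 19.3000; 20.9000 mod 24 = 20.9000; 23.7500 mod 24 = 23.7500; 20.5000 mod 24 = 20.5000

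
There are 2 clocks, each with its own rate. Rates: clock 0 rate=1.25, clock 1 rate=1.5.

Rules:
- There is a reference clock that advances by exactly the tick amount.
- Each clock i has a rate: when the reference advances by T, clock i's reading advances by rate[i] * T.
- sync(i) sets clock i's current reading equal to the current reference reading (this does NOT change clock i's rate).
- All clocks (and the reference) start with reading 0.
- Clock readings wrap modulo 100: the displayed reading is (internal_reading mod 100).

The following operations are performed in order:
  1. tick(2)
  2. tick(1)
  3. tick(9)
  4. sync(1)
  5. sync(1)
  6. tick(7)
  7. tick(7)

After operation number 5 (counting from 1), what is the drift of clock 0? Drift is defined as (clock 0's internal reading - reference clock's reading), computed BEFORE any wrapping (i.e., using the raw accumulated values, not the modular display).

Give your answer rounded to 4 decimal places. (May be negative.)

After op 1 tick(2): ref=2.0000 raw=[2.5000 3.0000]
After op 2 tick(1): ref=3.0000 raw=[3.7500 4.5000]
After op 3 tick(9): ref=12.0000 raw=[15.0000 18.0000]
After op 4 sync(1): ref=12.0000 raw=[15.0000 12.0000]
After op 5 sync(1): ref=12.0000 raw=[15.0000 12.0000]
Drift of clock 0 after op 5: 15.0000 - 12.0000 = 3.0000

Answer: 3.0000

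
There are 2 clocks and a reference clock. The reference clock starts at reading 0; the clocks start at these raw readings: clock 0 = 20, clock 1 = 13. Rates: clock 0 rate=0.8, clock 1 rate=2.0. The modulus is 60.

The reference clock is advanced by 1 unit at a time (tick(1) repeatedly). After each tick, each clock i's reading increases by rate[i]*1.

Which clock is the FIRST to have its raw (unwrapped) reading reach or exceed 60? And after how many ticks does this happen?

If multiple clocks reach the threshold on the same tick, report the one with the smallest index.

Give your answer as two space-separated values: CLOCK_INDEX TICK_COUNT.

Answer: 1 24

Derivation:
clock 0: start=20, rate=0.8, needs 60-20 = 40; ticks = ceil(40/0.8) = ceil(50.0000) = 50; reading at tick 50 = 20 + 0.8*50 = 60.0000
clock 1: start=13, rate=2.0, needs 60-13 = 47; ticks = ceil(47/2.0) = ceil(23.5000) = 24; reading at tick 24 = 13 + 2.0*24 = 61.0000
Minimum tick count = 24; winners = [1]; smallest index = 1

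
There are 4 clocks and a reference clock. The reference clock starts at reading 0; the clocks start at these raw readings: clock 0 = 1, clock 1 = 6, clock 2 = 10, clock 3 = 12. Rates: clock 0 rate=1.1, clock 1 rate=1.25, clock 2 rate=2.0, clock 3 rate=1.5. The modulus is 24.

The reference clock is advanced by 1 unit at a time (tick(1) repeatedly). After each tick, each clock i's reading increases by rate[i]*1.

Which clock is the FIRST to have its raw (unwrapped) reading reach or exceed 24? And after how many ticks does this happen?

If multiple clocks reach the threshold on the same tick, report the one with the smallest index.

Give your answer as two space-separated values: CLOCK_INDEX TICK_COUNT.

Answer: 2 7

Derivation:
clock 0: start=1, rate=1.1, needs 24-1 = 23; ticks = ceil(23/1.1) = ceil(20.9091) = 21; reading at tick 21 = 1 + 1.1*21 = 24.1000
clock 1: start=6, rate=1.25, needs 24-6 = 18; ticks = ceil(18/1.25) = ceil(14.4000) = 15; reading at tick 15 = 6 + 1.25*15 = 24.7500
clock 2: start=10, rate=2.0, needs 24-10 = 14; ticks = ceil(14/2.0) = ceil(7.0000) = 7; reading at tick 7 = 10 + 2.0*7 = 24.0000
clock 3: start=12, rate=1.5, needs 24-12 = 12; ticks = ceil(12/1.5) = ceil(8.0000) = 8; reading at tick 8 = 12 + 1.5*8 = 24.0000
Minimum tick count = 7; winners = [2]; smallest index = 2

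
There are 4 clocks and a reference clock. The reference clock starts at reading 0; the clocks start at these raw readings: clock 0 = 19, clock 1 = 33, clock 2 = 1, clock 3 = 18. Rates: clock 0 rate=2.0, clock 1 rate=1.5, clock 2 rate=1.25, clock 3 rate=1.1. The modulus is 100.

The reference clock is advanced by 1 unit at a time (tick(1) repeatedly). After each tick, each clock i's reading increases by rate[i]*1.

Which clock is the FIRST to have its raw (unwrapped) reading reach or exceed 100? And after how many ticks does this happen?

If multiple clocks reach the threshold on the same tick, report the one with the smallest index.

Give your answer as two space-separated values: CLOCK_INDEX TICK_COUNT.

clock 0: start=19, rate=2.0, needs 100-19 = 81; ticks = ceil(81/2.0) = ceil(40.5000) = 41; reading at tick 41 = 19 + 2.0*41 = 101.0000
clock 1: start=33, rate=1.5, needs 100-33 = 67; ticks = ceil(67/1.5) = ceil(44.6667) = 45; reading at tick 45 = 33 + 1.5*45 = 100.5000
clock 2: start=1, rate=1.25, needs 100-1 = 99; ticks = ceil(99/1.25) = ceil(79.2000) = 80; reading at tick 80 = 1 + 1.25*80 = 101.0000
clock 3: start=18, rate=1.1, needs 100-18 = 82; ticks = ceil(82/1.1) = ceil(74.5455) = 75; reading at tick 75 = 18 + 1.1*75 = 100.5000
Minimum tick count = 41; winners = [0]; smallest index = 0

Answer: 0 41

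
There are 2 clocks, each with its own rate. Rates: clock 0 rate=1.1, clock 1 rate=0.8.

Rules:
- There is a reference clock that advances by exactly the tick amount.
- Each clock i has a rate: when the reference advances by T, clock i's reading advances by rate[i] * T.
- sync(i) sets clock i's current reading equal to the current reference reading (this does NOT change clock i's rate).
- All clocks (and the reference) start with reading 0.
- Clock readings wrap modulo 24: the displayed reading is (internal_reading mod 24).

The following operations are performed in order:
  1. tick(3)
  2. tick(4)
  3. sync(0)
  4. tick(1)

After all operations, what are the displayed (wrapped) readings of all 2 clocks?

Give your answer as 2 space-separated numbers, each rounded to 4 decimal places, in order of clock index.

Answer: 8.1000 6.4000

Derivation:
After op 1 tick(3): ref=3.0000 raw=[3.3000 2.4000]
After op 2 tick(4): ref=7.0000 raw=[7.7000 5.6000]
After op 3 sync(0): ref=7.0000 raw=[7.0000 5.6000]
After op 4 tick(1): ref=8.0000 raw=[8.1000 6.4000]
Wrap final raw readings (mod 24): 8.1000 mod 24 = 8.1000; 6.4000 mod 24 = 6.4000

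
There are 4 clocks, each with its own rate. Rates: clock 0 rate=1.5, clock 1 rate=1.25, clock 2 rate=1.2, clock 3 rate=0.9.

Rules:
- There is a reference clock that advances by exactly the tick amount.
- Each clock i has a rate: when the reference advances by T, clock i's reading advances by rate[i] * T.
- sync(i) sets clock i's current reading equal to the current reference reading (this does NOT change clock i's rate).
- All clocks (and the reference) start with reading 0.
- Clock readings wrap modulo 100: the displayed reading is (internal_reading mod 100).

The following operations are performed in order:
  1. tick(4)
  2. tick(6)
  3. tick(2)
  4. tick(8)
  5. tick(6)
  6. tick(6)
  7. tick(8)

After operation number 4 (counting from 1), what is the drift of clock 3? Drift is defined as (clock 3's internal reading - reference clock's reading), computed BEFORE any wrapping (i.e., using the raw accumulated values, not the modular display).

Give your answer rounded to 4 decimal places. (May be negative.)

After op 1 tick(4): ref=4.0000 raw=[6.0000 5.0000 4.8000 3.6000]
After op 2 tick(6): ref=10.0000 raw=[15.0000 12.5000 12.0000 9.0000]
After op 3 tick(2): ref=12.0000 raw=[18.0000 15.0000 14.4000 10.8000]
After op 4 tick(8): ref=20.0000 raw=[30.0000 25.0000 24.0000 18.0000]
Drift of clock 3 after op 4: 18.0000 - 20.0000 = -2.0000

Answer: -2.0000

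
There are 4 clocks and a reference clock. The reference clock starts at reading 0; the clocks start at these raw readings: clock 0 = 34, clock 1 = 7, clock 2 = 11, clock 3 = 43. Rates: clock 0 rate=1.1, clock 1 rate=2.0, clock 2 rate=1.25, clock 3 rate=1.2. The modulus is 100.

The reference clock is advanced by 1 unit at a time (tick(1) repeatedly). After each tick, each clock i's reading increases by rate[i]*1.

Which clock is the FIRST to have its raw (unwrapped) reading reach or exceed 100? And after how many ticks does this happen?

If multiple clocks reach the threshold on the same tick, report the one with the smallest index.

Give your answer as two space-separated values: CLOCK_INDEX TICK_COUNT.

clock 0: start=34, rate=1.1, needs 100-34 = 66; ticks = ceil(66/1.1) = ceil(60.0000) = 60; reading at tick 60 = 34 + 1.1*60 = 100.0000
clock 1: start=7, rate=2.0, needs 100-7 = 93; ticks = ceil(93/2.0) = ceil(46.5000) = 47; reading at tick 47 = 7 + 2.0*47 = 101.0000
clock 2: start=11, rate=1.25, needs 100-11 = 89; ticks = ceil(89/1.25) = ceil(71.2000) = 72; reading at tick 72 = 11 + 1.25*72 = 101.0000
clock 3: start=43, rate=1.2, needs 100-43 = 57; ticks = ceil(57/1.2) = ceil(47.5000) = 48; reading at tick 48 = 43 + 1.2*48 = 100.6000
Minimum tick count = 47; winners = [1]; smallest index = 1

Answer: 1 47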